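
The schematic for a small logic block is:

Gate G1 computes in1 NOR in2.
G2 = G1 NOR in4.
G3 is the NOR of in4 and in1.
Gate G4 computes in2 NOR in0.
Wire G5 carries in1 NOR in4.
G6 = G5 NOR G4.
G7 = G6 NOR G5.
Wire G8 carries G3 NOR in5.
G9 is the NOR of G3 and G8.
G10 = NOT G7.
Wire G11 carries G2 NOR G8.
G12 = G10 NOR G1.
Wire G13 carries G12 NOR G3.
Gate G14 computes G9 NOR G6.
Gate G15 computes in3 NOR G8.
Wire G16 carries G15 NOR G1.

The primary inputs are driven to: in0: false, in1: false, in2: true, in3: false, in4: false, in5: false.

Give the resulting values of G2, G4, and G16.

G2 = true, G4 = false, G16 = false

G1 = in1 NOR in2 = false NOR true = false
G2 = G1 NOR in4 = false NOR false = true
G3 = in4 NOR in1 = false NOR false = true
G4 = in2 NOR in0 = true NOR false = false
G8 = G3 NOR in5 = true NOR false = false
G15 = in3 NOR G8 = false NOR false = true
G16 = G15 NOR G1 = true NOR false = false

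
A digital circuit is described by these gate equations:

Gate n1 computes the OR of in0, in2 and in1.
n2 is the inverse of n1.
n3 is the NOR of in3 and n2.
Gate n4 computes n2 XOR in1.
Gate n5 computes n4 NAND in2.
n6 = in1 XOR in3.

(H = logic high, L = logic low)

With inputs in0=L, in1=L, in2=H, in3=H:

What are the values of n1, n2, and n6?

n1 = H; n2 = L; n6 = H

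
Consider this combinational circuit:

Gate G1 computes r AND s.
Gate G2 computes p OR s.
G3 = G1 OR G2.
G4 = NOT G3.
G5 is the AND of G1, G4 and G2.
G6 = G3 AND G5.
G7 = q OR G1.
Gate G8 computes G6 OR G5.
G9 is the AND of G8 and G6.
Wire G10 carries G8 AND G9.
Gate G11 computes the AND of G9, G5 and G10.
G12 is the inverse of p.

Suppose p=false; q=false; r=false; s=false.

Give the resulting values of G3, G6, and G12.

G3 = false, G6 = false, G12 = true

G1 = r AND s = false AND false = false
G2 = p OR s = false OR false = false
G3 = G1 OR G2 = false OR false = false
G4 = NOT G3 = NOT false = true
G5 = G1 AND G4 AND G2 = false AND true AND false = false
G6 = G3 AND G5 = false AND false = false
G12 = NOT p = NOT false = true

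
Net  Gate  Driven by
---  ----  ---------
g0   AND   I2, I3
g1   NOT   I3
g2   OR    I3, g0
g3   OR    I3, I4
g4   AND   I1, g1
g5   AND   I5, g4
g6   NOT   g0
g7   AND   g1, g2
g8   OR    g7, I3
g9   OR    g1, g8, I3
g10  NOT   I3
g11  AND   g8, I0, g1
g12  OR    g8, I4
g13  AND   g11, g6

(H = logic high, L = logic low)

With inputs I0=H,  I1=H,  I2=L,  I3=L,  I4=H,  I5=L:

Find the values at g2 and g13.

g2 = L; g13 = L

g0 = I2 AND I3 = L AND L = L
g1 = NOT I3 = NOT L = H
g2 = I3 OR g0 = L OR L = L
g6 = NOT g0 = NOT L = H
g7 = g1 AND g2 = H AND L = L
g8 = g7 OR I3 = L OR L = L
g11 = g8 AND I0 AND g1 = L AND H AND H = L
g13 = g11 AND g6 = L AND H = L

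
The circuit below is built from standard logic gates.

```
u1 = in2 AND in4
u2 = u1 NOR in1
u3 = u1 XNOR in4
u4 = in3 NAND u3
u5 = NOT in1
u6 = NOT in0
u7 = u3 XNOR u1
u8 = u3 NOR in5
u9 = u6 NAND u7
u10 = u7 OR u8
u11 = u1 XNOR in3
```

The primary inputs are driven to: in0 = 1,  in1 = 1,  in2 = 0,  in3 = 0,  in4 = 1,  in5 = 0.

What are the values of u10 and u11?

u1 = in2 AND in4 = 0 AND 1 = 0
u3 = u1 XNOR in4 = 0 XNOR 1 = 0
u7 = u3 XNOR u1 = 0 XNOR 0 = 1
u8 = u3 NOR in5 = 0 NOR 0 = 1
u10 = u7 OR u8 = 1 OR 1 = 1
u11 = u1 XNOR in3 = 0 XNOR 0 = 1

u10 = 1, u11 = 1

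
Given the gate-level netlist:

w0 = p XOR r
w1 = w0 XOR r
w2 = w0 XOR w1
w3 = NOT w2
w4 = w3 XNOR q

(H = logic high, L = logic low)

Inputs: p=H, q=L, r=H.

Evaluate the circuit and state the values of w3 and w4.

w3 = L, w4 = H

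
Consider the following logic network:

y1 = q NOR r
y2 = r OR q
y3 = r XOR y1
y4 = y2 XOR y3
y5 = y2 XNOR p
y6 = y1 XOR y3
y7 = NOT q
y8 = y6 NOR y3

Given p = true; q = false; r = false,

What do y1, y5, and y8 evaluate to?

y1 = true  y5 = false  y8 = false

y1 = q NOR r = false NOR false = true
y2 = r OR q = false OR false = false
y3 = r XOR y1 = false XOR true = true
y5 = y2 XNOR p = false XNOR true = false
y6 = y1 XOR y3 = true XOR true = false
y8 = y6 NOR y3 = false NOR true = false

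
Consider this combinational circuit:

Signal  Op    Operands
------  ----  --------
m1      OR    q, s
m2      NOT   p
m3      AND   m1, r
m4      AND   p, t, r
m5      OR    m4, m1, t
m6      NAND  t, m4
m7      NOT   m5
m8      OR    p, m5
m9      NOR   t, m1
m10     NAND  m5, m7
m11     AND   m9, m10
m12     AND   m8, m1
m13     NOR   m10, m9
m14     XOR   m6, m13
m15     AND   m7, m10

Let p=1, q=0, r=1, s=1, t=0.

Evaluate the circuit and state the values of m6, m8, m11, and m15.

m6 = 1; m8 = 1; m11 = 0; m15 = 0

m1 = q OR s = 0 OR 1 = 1
m4 = p AND t AND r = 1 AND 0 AND 1 = 0
m5 = m4 OR m1 OR t = 0 OR 1 OR 0 = 1
m6 = t NAND m4 = 0 NAND 0 = 1
m7 = NOT m5 = NOT 1 = 0
m8 = p OR m5 = 1 OR 1 = 1
m9 = t NOR m1 = 0 NOR 1 = 0
m10 = m5 NAND m7 = 1 NAND 0 = 1
m11 = m9 AND m10 = 0 AND 1 = 0
m15 = m7 AND m10 = 0 AND 1 = 0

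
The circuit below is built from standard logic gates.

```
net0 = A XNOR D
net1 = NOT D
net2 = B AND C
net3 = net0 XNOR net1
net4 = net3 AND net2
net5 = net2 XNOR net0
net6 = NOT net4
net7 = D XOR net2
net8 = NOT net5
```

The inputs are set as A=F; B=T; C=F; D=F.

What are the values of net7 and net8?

net7 = F; net8 = T

net0 = A XNOR D = F XNOR F = T
net2 = B AND C = T AND F = F
net5 = net2 XNOR net0 = F XNOR T = F
net7 = D XOR net2 = F XOR F = F
net8 = NOT net5 = NOT F = T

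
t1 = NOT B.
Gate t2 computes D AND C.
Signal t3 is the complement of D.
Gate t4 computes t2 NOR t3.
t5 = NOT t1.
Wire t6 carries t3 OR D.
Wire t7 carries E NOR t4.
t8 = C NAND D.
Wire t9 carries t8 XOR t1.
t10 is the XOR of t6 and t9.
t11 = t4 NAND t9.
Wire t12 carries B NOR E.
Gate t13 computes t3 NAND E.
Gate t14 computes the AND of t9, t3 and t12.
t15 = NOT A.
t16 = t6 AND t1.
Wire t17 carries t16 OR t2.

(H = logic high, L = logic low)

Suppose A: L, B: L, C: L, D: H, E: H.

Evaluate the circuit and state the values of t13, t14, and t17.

t13 = H, t14 = L, t17 = H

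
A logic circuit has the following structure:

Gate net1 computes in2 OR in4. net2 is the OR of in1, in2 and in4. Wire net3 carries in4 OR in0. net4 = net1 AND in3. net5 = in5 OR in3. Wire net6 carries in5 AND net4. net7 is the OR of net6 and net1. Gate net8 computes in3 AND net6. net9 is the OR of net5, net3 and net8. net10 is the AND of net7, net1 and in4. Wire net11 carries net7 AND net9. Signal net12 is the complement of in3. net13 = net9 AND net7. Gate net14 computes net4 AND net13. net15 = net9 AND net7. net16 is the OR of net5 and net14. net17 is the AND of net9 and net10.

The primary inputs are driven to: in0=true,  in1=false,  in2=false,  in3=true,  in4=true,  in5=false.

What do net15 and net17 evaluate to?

net1 = in2 OR in4 = false OR true = true
net3 = in4 OR in0 = true OR true = true
net4 = net1 AND in3 = true AND true = true
net5 = in5 OR in3 = false OR true = true
net6 = in5 AND net4 = false AND true = false
net7 = net6 OR net1 = false OR true = true
net8 = in3 AND net6 = true AND false = false
net9 = net5 OR net3 OR net8 = true OR true OR false = true
net10 = net7 AND net1 AND in4 = true AND true AND true = true
net15 = net9 AND net7 = true AND true = true
net17 = net9 AND net10 = true AND true = true

net15 = true  net17 = true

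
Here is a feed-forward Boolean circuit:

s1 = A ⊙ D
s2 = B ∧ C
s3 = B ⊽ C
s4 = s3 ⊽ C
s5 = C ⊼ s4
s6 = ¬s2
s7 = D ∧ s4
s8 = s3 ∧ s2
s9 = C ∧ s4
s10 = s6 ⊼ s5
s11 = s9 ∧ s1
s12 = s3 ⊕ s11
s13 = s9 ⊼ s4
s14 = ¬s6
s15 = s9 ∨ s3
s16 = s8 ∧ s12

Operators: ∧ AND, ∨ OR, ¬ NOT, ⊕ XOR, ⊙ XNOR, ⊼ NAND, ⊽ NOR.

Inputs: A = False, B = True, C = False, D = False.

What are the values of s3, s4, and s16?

s1 = A XNOR D = False XNOR False = True
s2 = B AND C = True AND False = False
s3 = B NOR C = True NOR False = False
s4 = s3 NOR C = False NOR False = True
s8 = s3 AND s2 = False AND False = False
s9 = C AND s4 = False AND True = False
s11 = s9 AND s1 = False AND True = False
s12 = s3 XOR s11 = False XOR False = False
s16 = s8 AND s12 = False AND False = False

s3 = False  s4 = True  s16 = False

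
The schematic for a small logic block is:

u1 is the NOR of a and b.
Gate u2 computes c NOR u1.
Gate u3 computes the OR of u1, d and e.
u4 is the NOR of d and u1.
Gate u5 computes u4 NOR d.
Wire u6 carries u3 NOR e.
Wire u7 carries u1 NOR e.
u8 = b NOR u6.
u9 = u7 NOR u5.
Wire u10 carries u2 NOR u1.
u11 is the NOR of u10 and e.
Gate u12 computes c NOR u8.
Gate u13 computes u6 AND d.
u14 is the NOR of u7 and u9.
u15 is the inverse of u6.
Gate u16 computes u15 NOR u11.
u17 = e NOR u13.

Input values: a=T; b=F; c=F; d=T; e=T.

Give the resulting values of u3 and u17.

u3 = T, u17 = F

u1 = a NOR b = T NOR F = F
u3 = u1 OR d OR e = F OR T OR T = T
u6 = u3 NOR e = T NOR T = F
u13 = u6 AND d = F AND T = F
u17 = e NOR u13 = T NOR F = F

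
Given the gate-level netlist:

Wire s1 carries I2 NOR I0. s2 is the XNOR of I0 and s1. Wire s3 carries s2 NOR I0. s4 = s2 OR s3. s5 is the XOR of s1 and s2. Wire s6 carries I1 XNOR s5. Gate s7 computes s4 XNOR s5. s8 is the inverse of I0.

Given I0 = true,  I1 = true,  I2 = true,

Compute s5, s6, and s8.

s1 = I2 NOR I0 = true NOR true = false
s2 = I0 XNOR s1 = true XNOR false = false
s5 = s1 XOR s2 = false XOR false = false
s6 = I1 XNOR s5 = true XNOR false = false
s8 = NOT I0 = NOT true = false

s5 = false, s6 = false, s8 = false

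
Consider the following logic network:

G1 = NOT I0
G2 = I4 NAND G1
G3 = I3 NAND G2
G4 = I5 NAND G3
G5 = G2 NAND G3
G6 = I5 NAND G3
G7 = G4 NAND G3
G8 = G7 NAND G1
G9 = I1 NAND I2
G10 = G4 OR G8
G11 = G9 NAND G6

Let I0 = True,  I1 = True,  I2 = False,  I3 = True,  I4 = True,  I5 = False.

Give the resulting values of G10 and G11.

G1 = NOT I0 = NOT True = False
G2 = I4 NAND G1 = True NAND False = True
G3 = I3 NAND G2 = True NAND True = False
G4 = I5 NAND G3 = False NAND False = True
G6 = I5 NAND G3 = False NAND False = True
G7 = G4 NAND G3 = True NAND False = True
G8 = G7 NAND G1 = True NAND False = True
G9 = I1 NAND I2 = True NAND False = True
G10 = G4 OR G8 = True OR True = True
G11 = G9 NAND G6 = True NAND True = False

G10 = True, G11 = False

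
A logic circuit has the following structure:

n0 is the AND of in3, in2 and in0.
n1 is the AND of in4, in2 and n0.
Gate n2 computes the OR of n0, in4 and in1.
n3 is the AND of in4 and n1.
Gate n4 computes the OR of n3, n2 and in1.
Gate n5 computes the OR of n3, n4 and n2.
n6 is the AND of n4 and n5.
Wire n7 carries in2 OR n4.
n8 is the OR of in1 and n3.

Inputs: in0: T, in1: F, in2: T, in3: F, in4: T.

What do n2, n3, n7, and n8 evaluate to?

n2 = T, n3 = F, n7 = T, n8 = F

n0 = in3 AND in2 AND in0 = F AND T AND T = F
n1 = in4 AND in2 AND n0 = T AND T AND F = F
n2 = n0 OR in4 OR in1 = F OR T OR F = T
n3 = in4 AND n1 = T AND F = F
n4 = n3 OR n2 OR in1 = F OR T OR F = T
n7 = in2 OR n4 = T OR T = T
n8 = in1 OR n3 = F OR F = F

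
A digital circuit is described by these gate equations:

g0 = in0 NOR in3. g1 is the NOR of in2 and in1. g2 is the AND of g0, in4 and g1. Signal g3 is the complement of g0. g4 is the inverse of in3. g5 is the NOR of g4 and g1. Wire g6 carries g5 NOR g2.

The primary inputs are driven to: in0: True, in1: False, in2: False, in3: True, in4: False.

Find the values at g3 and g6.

g3 = True, g6 = True

g0 = in0 NOR in3 = True NOR True = False
g1 = in2 NOR in1 = False NOR False = True
g2 = g0 AND in4 AND g1 = False AND False AND True = False
g3 = NOT g0 = NOT False = True
g4 = NOT in3 = NOT True = False
g5 = g4 NOR g1 = False NOR True = False
g6 = g5 NOR g2 = False NOR False = True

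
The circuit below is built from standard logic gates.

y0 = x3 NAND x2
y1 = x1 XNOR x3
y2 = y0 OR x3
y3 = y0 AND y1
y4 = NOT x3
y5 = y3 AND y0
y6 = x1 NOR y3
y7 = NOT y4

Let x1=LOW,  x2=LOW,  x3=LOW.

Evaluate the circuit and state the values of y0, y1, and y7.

y0 = HIGH  y1 = HIGH  y7 = LOW

y0 = x3 NAND x2 = LOW NAND LOW = HIGH
y1 = x1 XNOR x3 = LOW XNOR LOW = HIGH
y4 = NOT x3 = NOT LOW = HIGH
y7 = NOT y4 = NOT HIGH = LOW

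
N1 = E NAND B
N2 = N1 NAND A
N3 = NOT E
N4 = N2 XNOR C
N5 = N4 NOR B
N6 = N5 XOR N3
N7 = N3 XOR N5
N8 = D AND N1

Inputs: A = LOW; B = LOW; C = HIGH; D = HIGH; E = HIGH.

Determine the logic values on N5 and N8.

N1 = E NAND B = HIGH NAND LOW = HIGH
N2 = N1 NAND A = HIGH NAND LOW = HIGH
N4 = N2 XNOR C = HIGH XNOR HIGH = HIGH
N5 = N4 NOR B = HIGH NOR LOW = LOW
N8 = D AND N1 = HIGH AND HIGH = HIGH

N5 = LOW, N8 = HIGH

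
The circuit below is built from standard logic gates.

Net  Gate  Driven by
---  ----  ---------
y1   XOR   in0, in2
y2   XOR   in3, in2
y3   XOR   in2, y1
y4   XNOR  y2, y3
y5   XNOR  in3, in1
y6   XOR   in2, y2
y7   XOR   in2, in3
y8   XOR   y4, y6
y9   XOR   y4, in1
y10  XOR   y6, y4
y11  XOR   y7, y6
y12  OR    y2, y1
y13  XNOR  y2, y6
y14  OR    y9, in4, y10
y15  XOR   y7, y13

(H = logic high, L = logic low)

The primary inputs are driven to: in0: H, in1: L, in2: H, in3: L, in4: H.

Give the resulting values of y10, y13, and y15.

y10 = H  y13 = L  y15 = H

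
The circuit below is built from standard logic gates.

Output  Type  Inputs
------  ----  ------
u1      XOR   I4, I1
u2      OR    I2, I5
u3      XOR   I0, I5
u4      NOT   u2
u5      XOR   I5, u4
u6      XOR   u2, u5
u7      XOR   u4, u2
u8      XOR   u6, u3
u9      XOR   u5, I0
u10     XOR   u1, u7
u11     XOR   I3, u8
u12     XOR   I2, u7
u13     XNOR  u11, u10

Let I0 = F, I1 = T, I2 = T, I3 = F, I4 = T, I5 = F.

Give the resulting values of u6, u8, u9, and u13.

u6 = T  u8 = T  u9 = F  u13 = T

u1 = I4 XOR I1 = T XOR T = F
u2 = I2 OR I5 = T OR F = T
u3 = I0 XOR I5 = F XOR F = F
u4 = NOT u2 = NOT T = F
u5 = I5 XOR u4 = F XOR F = F
u6 = u2 XOR u5 = T XOR F = T
u7 = u4 XOR u2 = F XOR T = T
u8 = u6 XOR u3 = T XOR F = T
u9 = u5 XOR I0 = F XOR F = F
u10 = u1 XOR u7 = F XOR T = T
u11 = I3 XOR u8 = F XOR T = T
u13 = u11 XNOR u10 = T XNOR T = T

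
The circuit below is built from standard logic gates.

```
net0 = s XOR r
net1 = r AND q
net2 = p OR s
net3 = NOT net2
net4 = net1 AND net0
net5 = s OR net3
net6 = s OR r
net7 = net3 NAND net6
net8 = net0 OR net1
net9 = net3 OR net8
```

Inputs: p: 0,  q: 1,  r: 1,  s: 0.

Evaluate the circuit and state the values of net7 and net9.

net7 = 0; net9 = 1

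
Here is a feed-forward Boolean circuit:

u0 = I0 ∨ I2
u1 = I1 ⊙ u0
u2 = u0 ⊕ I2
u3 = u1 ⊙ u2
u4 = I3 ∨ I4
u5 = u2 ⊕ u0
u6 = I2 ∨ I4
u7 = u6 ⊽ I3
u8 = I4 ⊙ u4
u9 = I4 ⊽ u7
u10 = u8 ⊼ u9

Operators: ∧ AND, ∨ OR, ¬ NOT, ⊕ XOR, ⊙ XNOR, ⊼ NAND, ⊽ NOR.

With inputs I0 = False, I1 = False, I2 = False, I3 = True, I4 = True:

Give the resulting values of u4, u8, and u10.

u4 = True; u8 = True; u10 = True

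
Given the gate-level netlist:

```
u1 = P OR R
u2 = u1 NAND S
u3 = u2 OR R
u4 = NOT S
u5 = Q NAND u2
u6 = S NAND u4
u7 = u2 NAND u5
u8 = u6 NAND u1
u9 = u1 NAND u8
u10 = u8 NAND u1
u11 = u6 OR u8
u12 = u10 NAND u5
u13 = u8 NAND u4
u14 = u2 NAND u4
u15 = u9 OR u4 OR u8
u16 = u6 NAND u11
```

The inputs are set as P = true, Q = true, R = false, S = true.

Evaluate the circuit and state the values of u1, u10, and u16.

u1 = P OR R = true OR false = true
u4 = NOT S = NOT true = false
u6 = S NAND u4 = true NAND false = true
u8 = u6 NAND u1 = true NAND true = false
u10 = u8 NAND u1 = false NAND true = true
u11 = u6 OR u8 = true OR false = true
u16 = u6 NAND u11 = true NAND true = false

u1 = true  u10 = true  u16 = false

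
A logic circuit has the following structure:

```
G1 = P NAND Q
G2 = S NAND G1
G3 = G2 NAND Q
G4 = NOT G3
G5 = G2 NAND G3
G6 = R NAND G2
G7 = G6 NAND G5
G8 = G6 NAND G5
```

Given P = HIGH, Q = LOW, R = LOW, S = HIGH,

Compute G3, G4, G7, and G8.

G1 = P NAND Q = HIGH NAND LOW = HIGH
G2 = S NAND G1 = HIGH NAND HIGH = LOW
G3 = G2 NAND Q = LOW NAND LOW = HIGH
G4 = NOT G3 = NOT HIGH = LOW
G5 = G2 NAND G3 = LOW NAND HIGH = HIGH
G6 = R NAND G2 = LOW NAND LOW = HIGH
G7 = G6 NAND G5 = HIGH NAND HIGH = LOW
G8 = G6 NAND G5 = HIGH NAND HIGH = LOW

G3 = HIGH, G4 = LOW, G7 = LOW, G8 = LOW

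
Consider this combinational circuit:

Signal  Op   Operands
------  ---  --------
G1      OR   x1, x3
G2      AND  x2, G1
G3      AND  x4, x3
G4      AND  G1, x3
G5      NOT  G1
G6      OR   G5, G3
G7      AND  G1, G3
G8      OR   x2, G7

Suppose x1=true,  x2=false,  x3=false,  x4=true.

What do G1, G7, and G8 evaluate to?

G1 = true, G7 = false, G8 = false

G1 = x1 OR x3 = true OR false = true
G3 = x4 AND x3 = true AND false = false
G7 = G1 AND G3 = true AND false = false
G8 = x2 OR G7 = false OR false = false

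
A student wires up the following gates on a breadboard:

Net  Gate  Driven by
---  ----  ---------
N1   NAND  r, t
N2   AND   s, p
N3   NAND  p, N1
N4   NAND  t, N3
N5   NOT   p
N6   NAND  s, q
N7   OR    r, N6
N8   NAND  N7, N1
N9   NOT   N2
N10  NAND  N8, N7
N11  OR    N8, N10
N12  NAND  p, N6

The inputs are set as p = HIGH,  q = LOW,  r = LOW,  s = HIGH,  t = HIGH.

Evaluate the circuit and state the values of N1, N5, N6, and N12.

N1 = r NAND t = LOW NAND HIGH = HIGH
N5 = NOT p = NOT HIGH = LOW
N6 = s NAND q = HIGH NAND LOW = HIGH
N12 = p NAND N6 = HIGH NAND HIGH = LOW

N1 = HIGH  N5 = LOW  N6 = HIGH  N12 = LOW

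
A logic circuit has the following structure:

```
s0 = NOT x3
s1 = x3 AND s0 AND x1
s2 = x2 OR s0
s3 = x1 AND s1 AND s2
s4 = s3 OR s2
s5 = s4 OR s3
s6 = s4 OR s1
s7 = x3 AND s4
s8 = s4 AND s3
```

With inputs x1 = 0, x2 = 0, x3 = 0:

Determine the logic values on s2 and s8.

s2 = 1; s8 = 0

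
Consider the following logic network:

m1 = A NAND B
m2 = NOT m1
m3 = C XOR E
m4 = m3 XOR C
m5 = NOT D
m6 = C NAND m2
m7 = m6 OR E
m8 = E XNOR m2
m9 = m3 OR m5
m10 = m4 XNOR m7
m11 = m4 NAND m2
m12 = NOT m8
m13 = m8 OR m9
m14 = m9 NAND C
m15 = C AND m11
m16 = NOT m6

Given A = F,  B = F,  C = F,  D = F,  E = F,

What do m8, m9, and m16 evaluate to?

m1 = A NAND B = F NAND F = T
m2 = NOT m1 = NOT T = F
m3 = C XOR E = F XOR F = F
m5 = NOT D = NOT F = T
m6 = C NAND m2 = F NAND F = T
m8 = E XNOR m2 = F XNOR F = T
m9 = m3 OR m5 = F OR T = T
m16 = NOT m6 = NOT T = F

m8 = T, m9 = T, m16 = F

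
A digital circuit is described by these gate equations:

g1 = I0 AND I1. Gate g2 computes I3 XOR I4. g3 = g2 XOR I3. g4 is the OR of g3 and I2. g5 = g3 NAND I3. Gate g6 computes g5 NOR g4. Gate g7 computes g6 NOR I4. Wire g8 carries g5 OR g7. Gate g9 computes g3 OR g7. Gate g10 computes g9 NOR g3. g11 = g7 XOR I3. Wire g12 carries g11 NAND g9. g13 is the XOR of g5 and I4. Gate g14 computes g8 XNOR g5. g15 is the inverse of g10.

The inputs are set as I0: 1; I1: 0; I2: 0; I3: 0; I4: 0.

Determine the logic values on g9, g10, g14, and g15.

g9 = 1  g10 = 0  g14 = 1  g15 = 1

g2 = I3 XOR I4 = 0 XOR 0 = 0
g3 = g2 XOR I3 = 0 XOR 0 = 0
g4 = g3 OR I2 = 0 OR 0 = 0
g5 = g3 NAND I3 = 0 NAND 0 = 1
g6 = g5 NOR g4 = 1 NOR 0 = 0
g7 = g6 NOR I4 = 0 NOR 0 = 1
g8 = g5 OR g7 = 1 OR 1 = 1
g9 = g3 OR g7 = 0 OR 1 = 1
g10 = g9 NOR g3 = 1 NOR 0 = 0
g14 = g8 XNOR g5 = 1 XNOR 1 = 1
g15 = NOT g10 = NOT 0 = 1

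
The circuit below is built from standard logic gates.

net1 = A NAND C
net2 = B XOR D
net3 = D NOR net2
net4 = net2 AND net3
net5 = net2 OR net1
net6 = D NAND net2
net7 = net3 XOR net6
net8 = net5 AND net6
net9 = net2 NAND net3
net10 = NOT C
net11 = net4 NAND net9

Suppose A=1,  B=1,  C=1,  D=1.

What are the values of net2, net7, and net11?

net2 = 0, net7 = 1, net11 = 1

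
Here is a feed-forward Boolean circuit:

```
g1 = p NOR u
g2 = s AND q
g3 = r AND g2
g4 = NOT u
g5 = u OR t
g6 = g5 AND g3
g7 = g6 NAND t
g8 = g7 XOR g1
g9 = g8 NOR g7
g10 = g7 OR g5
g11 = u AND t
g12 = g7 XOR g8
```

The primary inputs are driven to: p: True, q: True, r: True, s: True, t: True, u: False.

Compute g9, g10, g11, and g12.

g1 = p NOR u = True NOR False = False
g2 = s AND q = True AND True = True
g3 = r AND g2 = True AND True = True
g5 = u OR t = False OR True = True
g6 = g5 AND g3 = True AND True = True
g7 = g6 NAND t = True NAND True = False
g8 = g7 XOR g1 = False XOR False = False
g9 = g8 NOR g7 = False NOR False = True
g10 = g7 OR g5 = False OR True = True
g11 = u AND t = False AND True = False
g12 = g7 XOR g8 = False XOR False = False

g9 = True; g10 = True; g11 = False; g12 = False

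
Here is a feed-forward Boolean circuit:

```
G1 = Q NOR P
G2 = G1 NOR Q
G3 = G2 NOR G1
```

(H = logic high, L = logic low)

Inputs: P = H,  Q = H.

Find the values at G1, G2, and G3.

G1 = Q NOR P = H NOR H = L
G2 = G1 NOR Q = L NOR H = L
G3 = G2 NOR G1 = L NOR L = H

G1 = L, G2 = L, G3 = H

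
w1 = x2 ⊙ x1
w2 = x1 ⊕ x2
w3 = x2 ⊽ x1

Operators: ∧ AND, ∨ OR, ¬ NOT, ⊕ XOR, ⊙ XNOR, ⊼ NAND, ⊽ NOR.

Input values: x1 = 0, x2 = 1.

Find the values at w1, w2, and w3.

w1 = x2 XNOR x1 = 1 XNOR 0 = 0
w2 = x1 XOR x2 = 0 XOR 1 = 1
w3 = x2 NOR x1 = 1 NOR 0 = 0

w1 = 0  w2 = 1  w3 = 0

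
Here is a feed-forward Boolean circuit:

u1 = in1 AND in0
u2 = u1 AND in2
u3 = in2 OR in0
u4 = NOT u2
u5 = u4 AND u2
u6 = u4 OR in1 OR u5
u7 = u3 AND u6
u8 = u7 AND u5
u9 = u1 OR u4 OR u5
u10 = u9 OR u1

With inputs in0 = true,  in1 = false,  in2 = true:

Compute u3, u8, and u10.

u3 = true; u8 = false; u10 = true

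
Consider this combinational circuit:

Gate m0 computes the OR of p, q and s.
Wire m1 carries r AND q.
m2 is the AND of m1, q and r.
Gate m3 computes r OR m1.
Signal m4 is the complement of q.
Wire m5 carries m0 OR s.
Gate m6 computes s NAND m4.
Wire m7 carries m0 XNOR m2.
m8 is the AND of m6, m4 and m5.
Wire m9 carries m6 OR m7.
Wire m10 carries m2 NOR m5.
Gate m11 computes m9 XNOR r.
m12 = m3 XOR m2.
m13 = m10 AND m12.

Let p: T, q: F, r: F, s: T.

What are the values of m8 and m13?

m0 = p OR q OR s = T OR F OR T = T
m1 = r AND q = F AND F = F
m2 = m1 AND q AND r = F AND F AND F = F
m3 = r OR m1 = F OR F = F
m4 = NOT q = NOT F = T
m5 = m0 OR s = T OR T = T
m6 = s NAND m4 = T NAND T = F
m8 = m6 AND m4 AND m5 = F AND T AND T = F
m10 = m2 NOR m5 = F NOR T = F
m12 = m3 XOR m2 = F XOR F = F
m13 = m10 AND m12 = F AND F = F

m8 = F  m13 = F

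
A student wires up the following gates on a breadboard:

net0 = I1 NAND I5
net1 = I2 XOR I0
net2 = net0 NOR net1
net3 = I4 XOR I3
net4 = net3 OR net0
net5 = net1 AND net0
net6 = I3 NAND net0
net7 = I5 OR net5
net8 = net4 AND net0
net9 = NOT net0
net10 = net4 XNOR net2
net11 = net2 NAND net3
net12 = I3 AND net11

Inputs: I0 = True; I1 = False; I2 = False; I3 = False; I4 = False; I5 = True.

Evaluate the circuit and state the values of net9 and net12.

net0 = I1 NAND I5 = False NAND True = True
net1 = I2 XOR I0 = False XOR True = True
net2 = net0 NOR net1 = True NOR True = False
net3 = I4 XOR I3 = False XOR False = False
net9 = NOT net0 = NOT True = False
net11 = net2 NAND net3 = False NAND False = True
net12 = I3 AND net11 = False AND True = False

net9 = False; net12 = False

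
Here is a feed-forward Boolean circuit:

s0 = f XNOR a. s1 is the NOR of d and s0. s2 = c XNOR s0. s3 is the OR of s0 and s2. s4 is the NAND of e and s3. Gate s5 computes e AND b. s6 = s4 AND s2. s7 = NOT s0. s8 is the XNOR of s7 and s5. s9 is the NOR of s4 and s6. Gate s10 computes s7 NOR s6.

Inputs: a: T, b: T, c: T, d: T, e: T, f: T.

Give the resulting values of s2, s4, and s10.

s2 = T, s4 = F, s10 = T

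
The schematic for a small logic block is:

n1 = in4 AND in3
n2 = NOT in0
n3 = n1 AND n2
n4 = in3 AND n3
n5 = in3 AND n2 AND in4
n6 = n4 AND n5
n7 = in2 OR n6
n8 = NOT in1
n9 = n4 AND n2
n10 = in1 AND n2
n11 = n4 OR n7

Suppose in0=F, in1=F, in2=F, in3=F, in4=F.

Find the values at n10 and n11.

n10 = F, n11 = F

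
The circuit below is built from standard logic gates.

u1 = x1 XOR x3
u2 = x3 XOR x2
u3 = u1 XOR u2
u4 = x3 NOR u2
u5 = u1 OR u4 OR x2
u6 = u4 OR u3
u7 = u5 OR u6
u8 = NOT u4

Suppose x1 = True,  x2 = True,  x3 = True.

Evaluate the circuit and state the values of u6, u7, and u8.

u6 = False, u7 = True, u8 = True

u1 = x1 XOR x3 = True XOR True = False
u2 = x3 XOR x2 = True XOR True = False
u3 = u1 XOR u2 = False XOR False = False
u4 = x3 NOR u2 = True NOR False = False
u5 = u1 OR u4 OR x2 = False OR False OR True = True
u6 = u4 OR u3 = False OR False = False
u7 = u5 OR u6 = True OR False = True
u8 = NOT u4 = NOT False = True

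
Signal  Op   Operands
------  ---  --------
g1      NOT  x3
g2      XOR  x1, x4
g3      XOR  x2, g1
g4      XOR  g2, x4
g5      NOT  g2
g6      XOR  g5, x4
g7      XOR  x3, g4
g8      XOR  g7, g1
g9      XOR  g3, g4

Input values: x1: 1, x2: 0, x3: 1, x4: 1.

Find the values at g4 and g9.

g1 = NOT x3 = NOT 1 = 0
g2 = x1 XOR x4 = 1 XOR 1 = 0
g3 = x2 XOR g1 = 0 XOR 0 = 0
g4 = g2 XOR x4 = 0 XOR 1 = 1
g9 = g3 XOR g4 = 0 XOR 1 = 1

g4 = 1, g9 = 1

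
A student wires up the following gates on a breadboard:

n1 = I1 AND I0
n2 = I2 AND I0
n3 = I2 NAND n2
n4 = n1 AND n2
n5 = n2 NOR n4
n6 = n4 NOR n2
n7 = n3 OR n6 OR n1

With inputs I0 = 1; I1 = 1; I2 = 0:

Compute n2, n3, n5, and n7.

n2 = 0  n3 = 1  n5 = 1  n7 = 1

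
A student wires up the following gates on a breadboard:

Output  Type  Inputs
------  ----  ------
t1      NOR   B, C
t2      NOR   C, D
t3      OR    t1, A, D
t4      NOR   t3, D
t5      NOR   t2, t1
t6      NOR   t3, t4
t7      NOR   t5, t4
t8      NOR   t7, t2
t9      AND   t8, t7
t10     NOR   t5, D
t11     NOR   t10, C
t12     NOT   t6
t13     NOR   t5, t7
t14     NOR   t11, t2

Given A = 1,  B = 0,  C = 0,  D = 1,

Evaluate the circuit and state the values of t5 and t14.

t1 = B NOR C = 0 NOR 0 = 1
t2 = C NOR D = 0 NOR 1 = 0
t5 = t2 NOR t1 = 0 NOR 1 = 0
t10 = t5 NOR D = 0 NOR 1 = 0
t11 = t10 NOR C = 0 NOR 0 = 1
t14 = t11 NOR t2 = 1 NOR 0 = 0

t5 = 0, t14 = 0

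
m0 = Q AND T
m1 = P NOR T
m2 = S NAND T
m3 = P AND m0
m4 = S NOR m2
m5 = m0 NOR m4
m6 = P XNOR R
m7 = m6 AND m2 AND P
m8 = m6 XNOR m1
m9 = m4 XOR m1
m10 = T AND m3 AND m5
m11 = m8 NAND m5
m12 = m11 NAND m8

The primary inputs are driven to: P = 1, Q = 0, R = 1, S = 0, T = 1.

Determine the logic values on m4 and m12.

m4 = 0, m12 = 1

m0 = Q AND T = 0 AND 1 = 0
m1 = P NOR T = 1 NOR 1 = 0
m2 = S NAND T = 0 NAND 1 = 1
m4 = S NOR m2 = 0 NOR 1 = 0
m5 = m0 NOR m4 = 0 NOR 0 = 1
m6 = P XNOR R = 1 XNOR 1 = 1
m8 = m6 XNOR m1 = 1 XNOR 0 = 0
m11 = m8 NAND m5 = 0 NAND 1 = 1
m12 = m11 NAND m8 = 1 NAND 0 = 1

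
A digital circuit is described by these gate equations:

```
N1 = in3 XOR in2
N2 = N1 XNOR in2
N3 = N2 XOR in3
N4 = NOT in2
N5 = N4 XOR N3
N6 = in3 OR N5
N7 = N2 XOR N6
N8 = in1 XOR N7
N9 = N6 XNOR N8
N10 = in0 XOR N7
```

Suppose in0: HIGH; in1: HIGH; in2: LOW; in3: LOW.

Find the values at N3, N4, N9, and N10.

N1 = in3 XOR in2 = LOW XOR LOW = LOW
N2 = N1 XNOR in2 = LOW XNOR LOW = HIGH
N3 = N2 XOR in3 = HIGH XOR LOW = HIGH
N4 = NOT in2 = NOT LOW = HIGH
N5 = N4 XOR N3 = HIGH XOR HIGH = LOW
N6 = in3 OR N5 = LOW OR LOW = LOW
N7 = N2 XOR N6 = HIGH XOR LOW = HIGH
N8 = in1 XOR N7 = HIGH XOR HIGH = LOW
N9 = N6 XNOR N8 = LOW XNOR LOW = HIGH
N10 = in0 XOR N7 = HIGH XOR HIGH = LOW

N3 = HIGH, N4 = HIGH, N9 = HIGH, N10 = LOW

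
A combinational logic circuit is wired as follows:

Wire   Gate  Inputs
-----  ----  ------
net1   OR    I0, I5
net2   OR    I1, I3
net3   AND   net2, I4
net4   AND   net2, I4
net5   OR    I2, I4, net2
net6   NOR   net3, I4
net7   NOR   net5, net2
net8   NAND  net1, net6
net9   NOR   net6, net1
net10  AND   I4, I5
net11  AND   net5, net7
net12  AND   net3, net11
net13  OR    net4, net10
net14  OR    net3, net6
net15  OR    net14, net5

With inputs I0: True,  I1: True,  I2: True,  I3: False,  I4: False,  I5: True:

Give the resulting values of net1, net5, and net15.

net1 = True, net5 = True, net15 = True

net1 = I0 OR I5 = True OR True = True
net2 = I1 OR I3 = True OR False = True
net3 = net2 AND I4 = True AND False = False
net5 = I2 OR I4 OR net2 = True OR False OR True = True
net6 = net3 NOR I4 = False NOR False = True
net14 = net3 OR net6 = False OR True = True
net15 = net14 OR net5 = True OR True = True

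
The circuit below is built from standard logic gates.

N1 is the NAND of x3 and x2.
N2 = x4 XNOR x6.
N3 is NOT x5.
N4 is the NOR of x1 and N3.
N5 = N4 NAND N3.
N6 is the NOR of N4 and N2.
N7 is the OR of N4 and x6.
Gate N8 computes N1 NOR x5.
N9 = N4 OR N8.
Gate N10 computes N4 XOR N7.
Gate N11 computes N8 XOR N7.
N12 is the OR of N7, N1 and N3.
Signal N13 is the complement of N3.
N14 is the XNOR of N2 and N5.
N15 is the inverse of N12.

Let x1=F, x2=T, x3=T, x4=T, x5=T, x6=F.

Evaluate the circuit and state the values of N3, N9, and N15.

N3 = F, N9 = T, N15 = F

N1 = x3 NAND x2 = T NAND T = F
N3 = NOT x5 = NOT T = F
N4 = x1 NOR N3 = F NOR F = T
N7 = N4 OR x6 = T OR F = T
N8 = N1 NOR x5 = F NOR T = F
N9 = N4 OR N8 = T OR F = T
N12 = N7 OR N1 OR N3 = T OR F OR F = T
N15 = NOT N12 = NOT T = F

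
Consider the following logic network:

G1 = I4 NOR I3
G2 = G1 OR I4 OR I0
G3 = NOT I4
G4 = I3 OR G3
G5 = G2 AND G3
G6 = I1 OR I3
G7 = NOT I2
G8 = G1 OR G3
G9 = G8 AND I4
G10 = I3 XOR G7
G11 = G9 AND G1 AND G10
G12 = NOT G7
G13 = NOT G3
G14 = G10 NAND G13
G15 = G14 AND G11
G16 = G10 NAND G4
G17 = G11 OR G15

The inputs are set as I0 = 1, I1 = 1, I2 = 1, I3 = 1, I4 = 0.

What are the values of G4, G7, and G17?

G4 = 1, G7 = 0, G17 = 0

G1 = I4 NOR I3 = 0 NOR 1 = 0
G3 = NOT I4 = NOT 0 = 1
G4 = I3 OR G3 = 1 OR 1 = 1
G7 = NOT I2 = NOT 1 = 0
G8 = G1 OR G3 = 0 OR 1 = 1
G9 = G8 AND I4 = 1 AND 0 = 0
G10 = I3 XOR G7 = 1 XOR 0 = 1
G11 = G9 AND G1 AND G10 = 0 AND 0 AND 1 = 0
G13 = NOT G3 = NOT 1 = 0
G14 = G10 NAND G13 = 1 NAND 0 = 1
G15 = G14 AND G11 = 1 AND 0 = 0
G17 = G11 OR G15 = 0 OR 0 = 0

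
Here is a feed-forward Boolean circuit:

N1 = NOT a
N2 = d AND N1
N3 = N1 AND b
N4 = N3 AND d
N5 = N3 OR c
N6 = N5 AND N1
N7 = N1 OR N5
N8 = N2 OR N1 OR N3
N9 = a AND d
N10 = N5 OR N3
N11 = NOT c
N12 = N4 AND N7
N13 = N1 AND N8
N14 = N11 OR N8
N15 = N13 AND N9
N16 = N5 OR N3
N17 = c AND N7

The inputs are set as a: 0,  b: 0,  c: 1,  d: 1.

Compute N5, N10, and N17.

N5 = 1; N10 = 1; N17 = 1

N1 = NOT a = NOT 0 = 1
N3 = N1 AND b = 1 AND 0 = 0
N5 = N3 OR c = 0 OR 1 = 1
N7 = N1 OR N5 = 1 OR 1 = 1
N10 = N5 OR N3 = 1 OR 0 = 1
N17 = c AND N7 = 1 AND 1 = 1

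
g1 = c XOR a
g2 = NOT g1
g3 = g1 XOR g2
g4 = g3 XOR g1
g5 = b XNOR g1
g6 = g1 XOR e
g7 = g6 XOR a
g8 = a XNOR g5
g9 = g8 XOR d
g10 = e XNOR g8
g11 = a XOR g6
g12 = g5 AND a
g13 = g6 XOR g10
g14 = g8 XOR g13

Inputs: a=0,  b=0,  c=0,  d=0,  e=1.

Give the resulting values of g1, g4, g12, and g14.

g1 = 0; g4 = 1; g12 = 0; g14 = 1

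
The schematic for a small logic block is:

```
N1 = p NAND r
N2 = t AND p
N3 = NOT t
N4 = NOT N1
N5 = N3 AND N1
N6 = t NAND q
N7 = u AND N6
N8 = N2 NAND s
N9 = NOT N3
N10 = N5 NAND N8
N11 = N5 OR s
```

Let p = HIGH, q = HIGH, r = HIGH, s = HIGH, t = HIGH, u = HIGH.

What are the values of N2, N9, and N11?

N2 = HIGH; N9 = HIGH; N11 = HIGH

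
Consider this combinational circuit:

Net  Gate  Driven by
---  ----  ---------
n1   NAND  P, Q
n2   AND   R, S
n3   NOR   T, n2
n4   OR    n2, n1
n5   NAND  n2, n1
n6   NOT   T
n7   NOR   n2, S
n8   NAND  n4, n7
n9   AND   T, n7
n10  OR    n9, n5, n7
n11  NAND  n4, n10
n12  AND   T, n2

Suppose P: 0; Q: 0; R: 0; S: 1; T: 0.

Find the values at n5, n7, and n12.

n1 = P NAND Q = 0 NAND 0 = 1
n2 = R AND S = 0 AND 1 = 0
n5 = n2 NAND n1 = 0 NAND 1 = 1
n7 = n2 NOR S = 0 NOR 1 = 0
n12 = T AND n2 = 0 AND 0 = 0

n5 = 1, n7 = 0, n12 = 0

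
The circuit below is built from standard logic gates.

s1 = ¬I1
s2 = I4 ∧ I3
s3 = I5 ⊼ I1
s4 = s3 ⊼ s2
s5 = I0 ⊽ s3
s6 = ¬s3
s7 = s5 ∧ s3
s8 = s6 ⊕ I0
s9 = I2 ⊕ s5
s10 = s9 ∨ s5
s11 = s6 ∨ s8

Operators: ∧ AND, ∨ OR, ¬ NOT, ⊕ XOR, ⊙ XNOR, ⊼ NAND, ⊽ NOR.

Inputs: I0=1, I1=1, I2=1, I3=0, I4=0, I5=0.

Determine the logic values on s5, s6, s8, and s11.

s5 = 0  s6 = 0  s8 = 1  s11 = 1

s3 = I5 NAND I1 = 0 NAND 1 = 1
s5 = I0 NOR s3 = 1 NOR 1 = 0
s6 = NOT s3 = NOT 1 = 0
s8 = s6 XOR I0 = 0 XOR 1 = 1
s11 = s6 OR s8 = 0 OR 1 = 1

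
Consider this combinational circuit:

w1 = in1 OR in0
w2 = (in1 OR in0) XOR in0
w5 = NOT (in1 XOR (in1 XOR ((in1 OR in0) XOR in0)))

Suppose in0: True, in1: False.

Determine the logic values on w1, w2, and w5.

w1 = False OR True = True
w2 = (False OR True) XOR True = False
w5 = NOT (False XOR (False XOR ((False OR True) XOR True))) = True

w1 = True, w2 = False, w5 = True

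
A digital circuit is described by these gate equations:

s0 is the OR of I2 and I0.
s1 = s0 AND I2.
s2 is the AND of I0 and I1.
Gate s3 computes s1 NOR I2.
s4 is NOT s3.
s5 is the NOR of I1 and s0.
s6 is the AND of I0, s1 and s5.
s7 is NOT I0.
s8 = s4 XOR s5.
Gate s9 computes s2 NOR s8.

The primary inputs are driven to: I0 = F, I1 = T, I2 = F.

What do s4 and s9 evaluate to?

s4 = F; s9 = T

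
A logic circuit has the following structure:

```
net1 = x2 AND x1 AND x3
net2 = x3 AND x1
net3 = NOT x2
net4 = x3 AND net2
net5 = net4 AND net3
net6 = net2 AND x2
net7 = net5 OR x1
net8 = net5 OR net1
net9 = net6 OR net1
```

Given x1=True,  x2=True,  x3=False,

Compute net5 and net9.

net5 = False  net9 = False

net1 = x2 AND x1 AND x3 = True AND True AND False = False
net2 = x3 AND x1 = False AND True = False
net3 = NOT x2 = NOT True = False
net4 = x3 AND net2 = False AND False = False
net5 = net4 AND net3 = False AND False = False
net6 = net2 AND x2 = False AND True = False
net9 = net6 OR net1 = False OR False = False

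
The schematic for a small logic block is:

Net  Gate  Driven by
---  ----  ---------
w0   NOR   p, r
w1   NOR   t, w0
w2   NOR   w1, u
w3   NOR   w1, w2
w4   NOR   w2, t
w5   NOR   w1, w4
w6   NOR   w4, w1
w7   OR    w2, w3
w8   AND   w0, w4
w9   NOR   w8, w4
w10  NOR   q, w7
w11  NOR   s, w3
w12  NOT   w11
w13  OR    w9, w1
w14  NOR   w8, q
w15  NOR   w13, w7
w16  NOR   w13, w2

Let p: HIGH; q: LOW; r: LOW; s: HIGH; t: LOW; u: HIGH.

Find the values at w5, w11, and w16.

w5 = LOW, w11 = LOW, w16 = LOW

w0 = p NOR r = HIGH NOR LOW = LOW
w1 = t NOR w0 = LOW NOR LOW = HIGH
w2 = w1 NOR u = HIGH NOR HIGH = LOW
w3 = w1 NOR w2 = HIGH NOR LOW = LOW
w4 = w2 NOR t = LOW NOR LOW = HIGH
w5 = w1 NOR w4 = HIGH NOR HIGH = LOW
w8 = w0 AND w4 = LOW AND HIGH = LOW
w9 = w8 NOR w4 = LOW NOR HIGH = LOW
w11 = s NOR w3 = HIGH NOR LOW = LOW
w13 = w9 OR w1 = LOW OR HIGH = HIGH
w16 = w13 NOR w2 = HIGH NOR LOW = LOW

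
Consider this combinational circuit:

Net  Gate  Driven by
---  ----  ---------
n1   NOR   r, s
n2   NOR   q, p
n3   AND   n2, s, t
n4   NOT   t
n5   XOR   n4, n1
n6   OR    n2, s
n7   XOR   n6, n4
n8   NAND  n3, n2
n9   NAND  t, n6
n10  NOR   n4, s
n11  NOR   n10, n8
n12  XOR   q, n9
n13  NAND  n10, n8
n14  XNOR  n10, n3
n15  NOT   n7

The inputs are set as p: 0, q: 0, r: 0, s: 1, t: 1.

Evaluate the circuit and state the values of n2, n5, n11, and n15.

n1 = r NOR s = 0 NOR 1 = 0
n2 = q NOR p = 0 NOR 0 = 1
n3 = n2 AND s AND t = 1 AND 1 AND 1 = 1
n4 = NOT t = NOT 1 = 0
n5 = n4 XOR n1 = 0 XOR 0 = 0
n6 = n2 OR s = 1 OR 1 = 1
n7 = n6 XOR n4 = 1 XOR 0 = 1
n8 = n3 NAND n2 = 1 NAND 1 = 0
n10 = n4 NOR s = 0 NOR 1 = 0
n11 = n10 NOR n8 = 0 NOR 0 = 1
n15 = NOT n7 = NOT 1 = 0

n2 = 1, n5 = 0, n11 = 1, n15 = 0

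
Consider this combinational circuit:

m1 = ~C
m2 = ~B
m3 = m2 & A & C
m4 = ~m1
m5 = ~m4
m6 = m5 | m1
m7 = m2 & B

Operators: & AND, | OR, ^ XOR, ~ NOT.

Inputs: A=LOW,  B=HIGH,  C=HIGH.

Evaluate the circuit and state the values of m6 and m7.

m6 = LOW, m7 = LOW

m1 = NOT C = NOT HIGH = LOW
m2 = NOT B = NOT HIGH = LOW
m4 = NOT m1 = NOT LOW = HIGH
m5 = NOT m4 = NOT HIGH = LOW
m6 = m5 OR m1 = LOW OR LOW = LOW
m7 = m2 AND B = LOW AND HIGH = LOW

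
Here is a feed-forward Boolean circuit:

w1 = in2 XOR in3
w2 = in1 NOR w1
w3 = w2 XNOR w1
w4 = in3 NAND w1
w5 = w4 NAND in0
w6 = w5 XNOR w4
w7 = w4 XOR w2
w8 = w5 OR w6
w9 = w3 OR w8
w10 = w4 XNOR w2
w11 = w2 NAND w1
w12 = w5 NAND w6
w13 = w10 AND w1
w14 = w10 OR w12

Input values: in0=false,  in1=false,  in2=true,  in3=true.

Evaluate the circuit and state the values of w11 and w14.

w1 = in2 XOR in3 = true XOR true = false
w2 = in1 NOR w1 = false NOR false = true
w4 = in3 NAND w1 = true NAND false = true
w5 = w4 NAND in0 = true NAND false = true
w6 = w5 XNOR w4 = true XNOR true = true
w10 = w4 XNOR w2 = true XNOR true = true
w11 = w2 NAND w1 = true NAND false = true
w12 = w5 NAND w6 = true NAND true = false
w14 = w10 OR w12 = true OR false = true

w11 = true; w14 = true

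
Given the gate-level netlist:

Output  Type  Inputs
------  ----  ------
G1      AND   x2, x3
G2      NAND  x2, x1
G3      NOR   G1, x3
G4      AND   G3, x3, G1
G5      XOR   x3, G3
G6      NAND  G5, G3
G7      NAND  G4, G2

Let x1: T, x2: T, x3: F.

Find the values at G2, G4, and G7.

G1 = x2 AND x3 = T AND F = F
G2 = x2 NAND x1 = T NAND T = F
G3 = G1 NOR x3 = F NOR F = T
G4 = G3 AND x3 AND G1 = T AND F AND F = F
G7 = G4 NAND G2 = F NAND F = T

G2 = F; G4 = F; G7 = T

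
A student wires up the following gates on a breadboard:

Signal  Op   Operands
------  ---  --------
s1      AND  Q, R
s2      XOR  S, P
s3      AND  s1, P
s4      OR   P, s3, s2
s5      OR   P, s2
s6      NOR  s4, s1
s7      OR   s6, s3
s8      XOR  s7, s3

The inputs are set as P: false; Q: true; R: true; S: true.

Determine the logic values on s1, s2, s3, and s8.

s1 = true  s2 = true  s3 = false  s8 = false

s1 = Q AND R = true AND true = true
s2 = S XOR P = true XOR false = true
s3 = s1 AND P = true AND false = false
s4 = P OR s3 OR s2 = false OR false OR true = true
s6 = s4 NOR s1 = true NOR true = false
s7 = s6 OR s3 = false OR false = false
s8 = s7 XOR s3 = false XOR false = false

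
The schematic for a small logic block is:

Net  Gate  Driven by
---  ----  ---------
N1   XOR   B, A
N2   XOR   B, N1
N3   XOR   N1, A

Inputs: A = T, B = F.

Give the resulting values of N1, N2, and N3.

N1 = T, N2 = T, N3 = F

N1 = B XOR A = F XOR T = T
N2 = B XOR N1 = F XOR T = T
N3 = N1 XOR A = T XOR T = F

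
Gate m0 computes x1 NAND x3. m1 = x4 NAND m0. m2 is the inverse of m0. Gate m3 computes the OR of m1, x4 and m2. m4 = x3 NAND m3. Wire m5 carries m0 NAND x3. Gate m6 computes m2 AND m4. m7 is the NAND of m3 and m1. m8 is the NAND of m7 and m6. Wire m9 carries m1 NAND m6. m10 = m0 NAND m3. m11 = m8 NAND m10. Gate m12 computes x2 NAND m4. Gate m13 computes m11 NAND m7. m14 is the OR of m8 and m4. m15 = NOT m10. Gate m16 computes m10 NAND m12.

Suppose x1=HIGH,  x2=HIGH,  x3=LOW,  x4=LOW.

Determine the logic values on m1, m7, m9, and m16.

m1 = HIGH; m7 = LOW; m9 = HIGH; m16 = HIGH

m0 = x1 NAND x3 = HIGH NAND LOW = HIGH
m1 = x4 NAND m0 = LOW NAND HIGH = HIGH
m2 = NOT m0 = NOT HIGH = LOW
m3 = m1 OR x4 OR m2 = HIGH OR LOW OR LOW = HIGH
m4 = x3 NAND m3 = LOW NAND HIGH = HIGH
m6 = m2 AND m4 = LOW AND HIGH = LOW
m7 = m3 NAND m1 = HIGH NAND HIGH = LOW
m9 = m1 NAND m6 = HIGH NAND LOW = HIGH
m10 = m0 NAND m3 = HIGH NAND HIGH = LOW
m12 = x2 NAND m4 = HIGH NAND HIGH = LOW
m16 = m10 NAND m12 = LOW NAND LOW = HIGH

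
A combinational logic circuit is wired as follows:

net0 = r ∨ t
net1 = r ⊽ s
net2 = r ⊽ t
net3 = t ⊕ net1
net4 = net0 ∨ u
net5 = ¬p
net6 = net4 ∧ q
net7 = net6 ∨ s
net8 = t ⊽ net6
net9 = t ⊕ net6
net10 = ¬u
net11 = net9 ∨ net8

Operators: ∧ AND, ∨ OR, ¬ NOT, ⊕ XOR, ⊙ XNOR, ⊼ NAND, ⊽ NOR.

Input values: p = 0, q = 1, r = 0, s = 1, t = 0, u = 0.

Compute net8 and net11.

net8 = 1, net11 = 1

net0 = r OR t = 0 OR 0 = 0
net4 = net0 OR u = 0 OR 0 = 0
net6 = net4 AND q = 0 AND 1 = 0
net8 = t NOR net6 = 0 NOR 0 = 1
net9 = t XOR net6 = 0 XOR 0 = 0
net11 = net9 OR net8 = 0 OR 1 = 1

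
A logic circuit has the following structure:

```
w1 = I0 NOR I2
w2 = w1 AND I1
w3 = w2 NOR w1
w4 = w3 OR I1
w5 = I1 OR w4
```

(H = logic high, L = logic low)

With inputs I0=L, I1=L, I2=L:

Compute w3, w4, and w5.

w1 = I0 NOR I2 = L NOR L = H
w2 = w1 AND I1 = H AND L = L
w3 = w2 NOR w1 = L NOR H = L
w4 = w3 OR I1 = L OR L = L
w5 = I1 OR w4 = L OR L = L

w3 = L, w4 = L, w5 = L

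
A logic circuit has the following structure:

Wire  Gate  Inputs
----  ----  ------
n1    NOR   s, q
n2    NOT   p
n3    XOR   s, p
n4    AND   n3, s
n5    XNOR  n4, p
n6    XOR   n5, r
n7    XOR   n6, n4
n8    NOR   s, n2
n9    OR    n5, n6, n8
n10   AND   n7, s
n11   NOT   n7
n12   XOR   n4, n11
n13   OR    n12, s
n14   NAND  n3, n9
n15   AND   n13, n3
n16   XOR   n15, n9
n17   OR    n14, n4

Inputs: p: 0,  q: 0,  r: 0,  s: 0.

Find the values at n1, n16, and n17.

n1 = 1; n16 = 1; n17 = 1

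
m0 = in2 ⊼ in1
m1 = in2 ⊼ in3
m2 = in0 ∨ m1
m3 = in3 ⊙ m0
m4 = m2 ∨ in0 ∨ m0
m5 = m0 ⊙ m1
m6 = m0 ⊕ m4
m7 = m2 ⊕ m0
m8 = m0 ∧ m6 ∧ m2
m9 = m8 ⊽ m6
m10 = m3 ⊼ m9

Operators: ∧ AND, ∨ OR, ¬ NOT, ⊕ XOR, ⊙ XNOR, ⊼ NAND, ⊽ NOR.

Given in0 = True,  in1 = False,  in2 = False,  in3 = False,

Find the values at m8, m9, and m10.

m8 = False, m9 = True, m10 = True

m0 = in2 NAND in1 = False NAND False = True
m1 = in2 NAND in3 = False NAND False = True
m2 = in0 OR m1 = True OR True = True
m3 = in3 XNOR m0 = False XNOR True = False
m4 = m2 OR in0 OR m0 = True OR True OR True = True
m6 = m0 XOR m4 = True XOR True = False
m8 = m0 AND m6 AND m2 = True AND False AND True = False
m9 = m8 NOR m6 = False NOR False = True
m10 = m3 NAND m9 = False NAND True = True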